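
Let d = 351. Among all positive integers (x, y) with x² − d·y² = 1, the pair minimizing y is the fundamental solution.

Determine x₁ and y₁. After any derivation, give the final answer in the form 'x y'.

[18; 1,2,1,3,2,2,2,3,1,2,1,36] for √351; ℓ=12 ⇒ convergent index 11
i=0: a=18 ⇒ p=18, q=1
i=1: a=1 ⇒ p=19, q=1
i=2: a=2 ⇒ p=56, q=3
i=3: a=1 ⇒ p=75, q=4
i=4: a=3 ⇒ p=281, q=15
i=5: a=2 ⇒ p=637, q=34
…
i=7: a=2 ⇒ p=3747, q=200
i=8: a=3 ⇒ p=12796, q=683
…
i=10: a=2 ⇒ p=45882, q=2449
i=11: a=1 ⇒ p=62425, q=3332
fundamental: x₁=62425, y₁=3332  (since 3896880625 − 351·11102224 = 1)

62425 3332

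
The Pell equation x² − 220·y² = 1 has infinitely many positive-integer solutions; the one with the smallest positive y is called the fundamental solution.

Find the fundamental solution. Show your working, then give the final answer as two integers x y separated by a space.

√220 → a₀=14, period (1,4,1,28); ℓ=4 even so k=3
i=0: a=14 ⇒ p=14, q=1
i=1: a=1 ⇒ p=15, q=1
i=2: a=4 ⇒ p=74, q=5
i=3: a=1 ⇒ p=89, q=6
→ (89, 6).  Check: 89²=7921, 220·6²=7920, difference 1.

89 6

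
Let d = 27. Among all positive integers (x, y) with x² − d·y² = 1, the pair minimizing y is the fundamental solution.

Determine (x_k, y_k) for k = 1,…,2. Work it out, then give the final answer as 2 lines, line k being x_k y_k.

d=27: √d = [5; 5,10] (ℓ=2, even), read p_1/q_1
i=0: a=5 ⇒ p=5, q=1
i=1: a=5 ⇒ p=26, q=5
(x₁, y₁) = (26, 5);  26² − 27·5² = 1 ✓
(x_2, y_2) = (26·26 + 27·5·5, 26·5 + 5·26) = (1351, 260)

26 5
1351 260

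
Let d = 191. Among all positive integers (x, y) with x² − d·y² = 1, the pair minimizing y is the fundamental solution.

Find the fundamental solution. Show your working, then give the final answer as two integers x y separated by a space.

8994000 650783

√191 = [13; 1,4,1,1,3,…,4,1,26, …], period ℓ=16 (even) → k=15
i=0: a=13 ⇒ p=13, q=1
…
i=3: a=1 ⇒ p=83, q=6
i=4: a=1 ⇒ p=152, q=11
…
i=7: a=2 ⇒ p=2999, q=217
i=8: a=13 ⇒ p=40217, q=2910
i=9: a=2 ⇒ p=83433, q=6037
i=10: a=2 ⇒ p=207083, q=14984
…
i=12: a=1 ⇒ p=911765, q=65973
i=13: a=1 ⇒ p=1616447, q=116962
i=14: a=4 ⇒ p=7377553, q=533821
i=15: a=1 ⇒ p=8994000, q=650783
fundamental: x₁=8994000, y₁=650783  (since 80892036000000 − 191·423518513089 = 1)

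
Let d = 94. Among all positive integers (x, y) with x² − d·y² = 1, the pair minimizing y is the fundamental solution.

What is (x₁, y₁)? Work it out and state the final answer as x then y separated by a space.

2143295 221064

√94 → a₀=9, period (1,2,3,1,1,…,2,1,18); ℓ=16 even so k=15
i=0: a=9 ⇒ p=9, q=1
i=1: a=1 ⇒ p=10, q=1
i=2: a=2 ⇒ p=29, q=3
…
i=5: a=1 ⇒ p=223, q=23
i=6: a=5 ⇒ p=1241, q=128
…
i=11: a=1 ⇒ p=99455, q=10258
i=12: a=1 ⇒ p=184493, q=19029
…
i=14: a=2 ⇒ p=1490361, q=153719
i=15: a=1 ⇒ p=2143295, q=221064
fundamental: x₁=2143295, y₁=221064  (since 4593713457025 − 94·48869292096 = 1)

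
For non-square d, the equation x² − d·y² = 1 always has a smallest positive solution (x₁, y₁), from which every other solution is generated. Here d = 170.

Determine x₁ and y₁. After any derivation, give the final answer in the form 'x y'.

339 26

[13; 26] for √170; ℓ=1 ⇒ convergent index 1
k=0  a_k=13  p_k/q_k = 13/1
k=1  a_k=26  p_k/q_k = 339/26
→ (339, 26).  Check: 339²=114921, 170·26²=114920, difference 1.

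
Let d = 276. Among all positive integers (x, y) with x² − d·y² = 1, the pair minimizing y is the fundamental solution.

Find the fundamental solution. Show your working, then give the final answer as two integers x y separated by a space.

7775 468

[16; 1,1,1,1,2,2,2,1,1,1,1,32] for √276; ℓ=12 ⇒ convergent index 11
k=0  a_k=16  p_k/q_k = 16/1
…
k=2  a_k=1  p_k/q_k = 33/2
…
k=6  a_k=2  p_k/q_k = 515/31
…
k=10  a_k=1  p_k/q_k = 4768/287
k=11  a_k=1  p_k/q_k = 7775/468
→ (7775, 468).  Check: 7775²=60450625, 276·468²=60450624, difference 1.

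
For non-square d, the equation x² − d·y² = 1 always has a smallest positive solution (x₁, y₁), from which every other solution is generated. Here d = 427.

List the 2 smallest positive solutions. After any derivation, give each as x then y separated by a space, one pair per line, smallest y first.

√427 → a₀=20, period (1,1,1,40); ℓ=4 even so k=3
a_0=20:  p_0=20·1+0=20,  q_0=20·0+1=1
…
a_2=1:  p_2=1·21+20=41,  q_2=1·1+1=2
a_3=1:  p_3=1·41+21=62,  q_3=1·2+1=3
fundamental: x₁=62, y₁=3  (since 3844 − 427·9 = 1)
k=2:  x_2 = 62·62+427·3·3 = 7687,  y_2 = 62·3+3·62 = 372

62 3
7687 372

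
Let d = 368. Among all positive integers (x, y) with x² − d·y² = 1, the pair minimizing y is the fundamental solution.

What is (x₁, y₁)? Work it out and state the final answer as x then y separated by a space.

1151 60

√368 → a₀=19, period (5,2,5,38); ℓ=4 even so k=3
k=0  a_k=19  p_k/q_k = 19/1
k=1  a_k=5  p_k/q_k = 96/5
k=2  a_k=2  p_k/q_k = 211/11
k=3  a_k=5  p_k/q_k = 1151/60
fundamental: x₁=1151, y₁=60  (since 1324801 − 368·3600 = 1)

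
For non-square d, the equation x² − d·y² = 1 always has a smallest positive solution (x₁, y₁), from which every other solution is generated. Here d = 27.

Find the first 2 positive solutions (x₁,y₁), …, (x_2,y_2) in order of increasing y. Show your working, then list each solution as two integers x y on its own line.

26 5
1351 260

√27 = [5; 5,10, …], period ℓ=2 (even) → k=1
a_0=5:  p_0=5·1+0=5,  q_0=5·0+1=1
a_1=5:  p_1=5·5+1=26,  q_1=5·1+0=5
(x₁, y₁) = (26, 5);  26² − 27·5² = 1 ✓
(26+5√27)^2 = 1351 + 260√27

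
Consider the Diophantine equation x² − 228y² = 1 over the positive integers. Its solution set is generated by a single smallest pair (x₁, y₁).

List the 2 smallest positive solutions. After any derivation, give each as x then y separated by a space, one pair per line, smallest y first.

d=228: √d = [15; 10,30] (ℓ=2, even), read p_1/q_1
a_0=15:  p_0=15·1+0=15,  q_0=15·0+1=1
a_1=10:  p_1=10·15+1=151,  q_1=10·1+0=10
fundamental: x₁=151, y₁=10  (since 22801 − 228·100 = 1)
(151+10√228)^2 = 45601 + 3020√228

151 10
45601 3020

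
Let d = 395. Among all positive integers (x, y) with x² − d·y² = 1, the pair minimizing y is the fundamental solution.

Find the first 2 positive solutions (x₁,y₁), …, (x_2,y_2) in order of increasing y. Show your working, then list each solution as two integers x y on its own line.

√395 → a₀=19, period (1,6,1,38); ℓ=4 even so k=3
a_0=19:  p_0=19·1+0=19,  q_0=19·0+1=1
a_1=1:  p_1=1·19+1=20,  q_1=1·1+0=1
a_2=6:  p_2=6·20+19=139,  q_2=6·1+1=7
a_3=1:  p_3=1·139+20=159,  q_3=1·7+1=8
→ (159, 8).  Check: 159²=25281, 395·8²=25280, difference 1.
n=2: (159,8)∘(159,8) = (159·159+395·8·8, 159·8+8·159) = (50561,2544)

159 8
50561 2544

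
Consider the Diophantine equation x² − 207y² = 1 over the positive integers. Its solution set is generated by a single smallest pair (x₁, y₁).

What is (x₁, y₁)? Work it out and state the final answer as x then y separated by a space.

d=207: √d = [14; 2,1,1,2,1,1,2,28] (ℓ=8, even), read p_7/q_7
a_0=14:  p_0=14·1+0=14,  q_0=14·0+1=1
a_1=2:  p_1=2·14+1=29,  q_1=2·1+0=2
…
a_5=1:  p_5=1·187+72=259,  q_5=1·13+5=18
a_6=1:  p_6=1·259+187=446,  q_6=1·18+13=31
a_7=2:  p_7=2·446+259=1151,  q_7=2·31+18=80
fundamental: x₁=1151, y₁=80  (since 1324801 − 207·6400 = 1)

1151 80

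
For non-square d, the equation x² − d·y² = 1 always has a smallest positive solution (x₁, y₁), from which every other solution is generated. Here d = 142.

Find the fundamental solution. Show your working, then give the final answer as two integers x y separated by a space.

143 12

[11; 1,10,1,22] for √142; ℓ=4 ⇒ convergent index 3
i=0: a=11 ⇒ p=11, q=1
i=1: a=1 ⇒ p=12, q=1
i=2: a=10 ⇒ p=131, q=11
i=3: a=1 ⇒ p=143, q=12
(x₁, y₁) = (143, 12);  143² − 142·12² = 1 ✓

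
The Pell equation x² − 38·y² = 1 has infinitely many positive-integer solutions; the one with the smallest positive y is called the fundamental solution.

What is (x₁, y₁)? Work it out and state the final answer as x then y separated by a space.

37 6

[6; 6,12] for √38; ℓ=2 ⇒ convergent index 1
a_0=6:  p_0=6·1+0=6,  q_0=6·0+1=1
a_1=6:  p_1=6·6+1=37,  q_1=6·1+0=6
fundamental: x₁=37, y₁=6  (since 1369 − 38·36 = 1)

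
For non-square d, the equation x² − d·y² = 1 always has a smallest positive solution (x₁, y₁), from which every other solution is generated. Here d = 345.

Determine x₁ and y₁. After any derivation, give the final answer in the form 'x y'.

6761 364

√345 → a₀=18, period (1,1,2,1,6,1,2,1,1,36); ℓ=10 even so k=9
a_0=18:  p_0=18·1+0=18,  q_0=18·0+1=1
a_1=1:  p_1=1·18+1=19,  q_1=1·1+0=1
a_2=1:  p_2=1·19+18=37,  q_2=1·1+1=2
…
a_5=6:  p_5=6·130+93=873,  q_5=6·7+5=47
a_6=1:  p_6=1·873+130=1003,  q_6=1·47+7=54
a_7=2:  p_7=2·1003+873=2879,  q_7=2·54+47=155
a_8=1:  p_8=1·2879+1003=3882,  q_8=1·155+54=209
a_9=1:  p_9=1·3882+2879=6761,  q_9=1·209+155=364
(x₁, y₁) = (6761, 364);  6761² − 345·364² = 1 ✓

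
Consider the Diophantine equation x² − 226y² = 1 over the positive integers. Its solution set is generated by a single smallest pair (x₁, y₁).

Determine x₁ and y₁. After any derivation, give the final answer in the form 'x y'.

451 30

√226 = [15; 30, …], period ℓ=1 (odd) → k=1
k=0  a_k=15  p_k/q_k = 15/1
k=1  a_k=30  p_k/q_k = 451/30
(x₁, y₁) = (451, 30);  451² − 226·30² = 1 ✓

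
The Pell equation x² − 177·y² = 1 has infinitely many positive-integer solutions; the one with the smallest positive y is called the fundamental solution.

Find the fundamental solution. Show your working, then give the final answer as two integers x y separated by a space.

√177 → a₀=13, period (3,3,2,8,2,3,3,26); ℓ=8 even so k=7
i=0: a=13 ⇒ p=13, q=1
i=1: a=3 ⇒ p=40, q=3
i=2: a=3 ⇒ p=133, q=10
i=3: a=2 ⇒ p=306, q=23
i=4: a=8 ⇒ p=2581, q=194
i=5: a=2 ⇒ p=5468, q=411
i=6: a=3 ⇒ p=18985, q=1427
i=7: a=3 ⇒ p=62423, q=4692
(x₁, y₁) = (62423, 4692);  62423² − 177·4692² = 1 ✓

62423 4692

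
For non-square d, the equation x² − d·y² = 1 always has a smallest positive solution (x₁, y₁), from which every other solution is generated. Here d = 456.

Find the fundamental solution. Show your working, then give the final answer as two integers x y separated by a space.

1025 48

√456 = [21; 2,1,4,1,2,42, …], period ℓ=6 (even) → k=5
k=0  a_k=21  p_k/q_k = 21/1
k=1  a_k=2  p_k/q_k = 43/2
k=2  a_k=1  p_k/q_k = 64/3
k=3  a_k=4  p_k/q_k = 299/14
k=4  a_k=1  p_k/q_k = 363/17
k=5  a_k=2  p_k/q_k = 1025/48
→ (1025, 48).  Check: 1025²=1050625, 456·48²=1050624, difference 1.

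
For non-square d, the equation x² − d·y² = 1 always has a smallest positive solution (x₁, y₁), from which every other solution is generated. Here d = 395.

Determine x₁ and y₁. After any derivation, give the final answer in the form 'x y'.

159 8

√395 = [19; 1,6,1,38, …], period ℓ=4 (even) → k=3
i=0: a=19 ⇒ p=19, q=1
i=1: a=1 ⇒ p=20, q=1
i=2: a=6 ⇒ p=139, q=7
i=3: a=1 ⇒ p=159, q=8
fundamental: x₁=159, y₁=8  (since 25281 − 395·64 = 1)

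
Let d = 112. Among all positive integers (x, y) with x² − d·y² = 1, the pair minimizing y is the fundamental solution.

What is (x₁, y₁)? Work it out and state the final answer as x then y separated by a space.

127 12

√112 = [10; 1,1,2,1,1,20, …], period ℓ=6 (even) → k=5
k=0  a_k=10  p_k/q_k = 10/1
k=1  a_k=1  p_k/q_k = 11/1
…
k=3  a_k=2  p_k/q_k = 53/5
k=4  a_k=1  p_k/q_k = 74/7
k=5  a_k=1  p_k/q_k = 127/12
→ (127, 12).  Check: 127²=16129, 112·12²=16128, difference 1.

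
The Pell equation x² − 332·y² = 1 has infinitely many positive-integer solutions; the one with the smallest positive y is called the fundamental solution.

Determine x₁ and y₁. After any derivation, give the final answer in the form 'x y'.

13447 738

d=332: √d = [18; 4,1,1,8,1,1,4,36] (ℓ=8, even), read p_7/q_7
i=0: a=18 ⇒ p=18, q=1
i=1: a=4 ⇒ p=73, q=4
i=2: a=1 ⇒ p=91, q=5
i=3: a=1 ⇒ p=164, q=9
i=4: a=8 ⇒ p=1403, q=77
…
i=6: a=1 ⇒ p=2970, q=163
i=7: a=4 ⇒ p=13447, q=738
fundamental: x₁=13447, y₁=738  (since 180821809 − 332·544644 = 1)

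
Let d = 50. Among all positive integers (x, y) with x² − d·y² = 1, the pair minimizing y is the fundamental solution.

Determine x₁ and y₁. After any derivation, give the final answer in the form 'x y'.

99 14

√50 = [7; 14, …], period ℓ=1 (odd) → k=1
k=0  a_k=7  p_k/q_k = 7/1
k=1  a_k=14  p_k/q_k = 99/14
→ (99, 14).  Check: 99²=9801, 50·14²=9800, difference 1.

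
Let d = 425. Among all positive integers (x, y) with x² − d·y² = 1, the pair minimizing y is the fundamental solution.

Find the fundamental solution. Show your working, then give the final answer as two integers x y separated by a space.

143649 6968

√425 → a₀=20, period (1,1,1,1,1,1,40); ℓ=7 odd so k=13
k=0  a_k=20  p_k/q_k = 20/1
k=1  a_k=1  p_k/q_k = 21/1
…
k=3  a_k=1  p_k/q_k = 62/3
k=4  a_k=1  p_k/q_k = 103/5
k=5  a_k=1  p_k/q_k = 165/8
…
k=7  a_k=40  p_k/q_k = 10885/528
k=8  a_k=1  p_k/q_k = 11153/541
k=9  a_k=1  p_k/q_k = 22038/1069
k=10  a_k=1  p_k/q_k = 33191/1610
k=11  a_k=1  p_k/q_k = 55229/2679
k=12  a_k=1  p_k/q_k = 88420/4289
k=13  a_k=1  p_k/q_k = 143649/6968
(x₁, y₁) = (143649, 6968);  143649² − 425·6968² = 1 ✓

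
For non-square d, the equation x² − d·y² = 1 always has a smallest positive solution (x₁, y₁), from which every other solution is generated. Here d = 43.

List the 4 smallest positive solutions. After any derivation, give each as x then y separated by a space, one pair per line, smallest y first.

√43 = [6; 1,1,3,1,5,1,3,1,1,12, …], period ℓ=10 (even) → k=9
k=0  a_k=6  p_k/q_k = 6/1
…
k=5  a_k=5  p_k/q_k = 341/52
k=6  a_k=1  p_k/q_k = 400/61
k=7  a_k=3  p_k/q_k = 1541/235
k=8  a_k=1  p_k/q_k = 1941/296
k=9  a_k=1  p_k/q_k = 3482/531
(x₁, y₁) = (3482, 531);  3482² − 43·531² = 1 ✓
(x_2, y_2) = (3482·3482 + 43·531·531, 3482·531 + 531·3482) = (24248647, 3697884)
(x_3, y_3) = (3482·24248647 + 43·531·3697884, 3482·3697884 + 531·24248647) = (168867574226, 25752063645)
(x_4, y_4) = (3482·168867574226 + 43·531·25752063645, 3482·25752063645 + 531·168867574226) = (1175993762661217, 179337367525896)

3482 531
24248647 3697884
168867574226 25752063645
1175993762661217 179337367525896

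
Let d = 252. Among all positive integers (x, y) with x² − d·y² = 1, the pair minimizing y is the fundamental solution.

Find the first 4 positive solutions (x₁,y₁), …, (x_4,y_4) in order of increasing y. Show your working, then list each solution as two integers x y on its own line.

127 8
32257 2032
8193151 516120
2081028097 131092448

√252 = [15; 1,6,1,30, …], period ℓ=4 (even) → k=3
step 0: (15, 1)  from 15·(1,0) + (0,1)
…
step 2: (111, 7)  from 6·(16,1) + (15,1)
step 3: (127, 8)  from 1·(111,7) + (16,1)
(x₁, y₁) = (127, 8);  127² − 252·8² = 1 ✓
(x_2, y_2) = (127·127 + 252·8·8, 127·8 + 8·127) = (32257, 2032)
(x_3, y_3) = (127·32257 + 252·8·2032, 127·2032 + 8·32257) = (8193151, 516120)
(x_4, y_4) = (127·8193151 + 252·8·516120, 127·516120 + 8·8193151) = (2081028097, 131092448)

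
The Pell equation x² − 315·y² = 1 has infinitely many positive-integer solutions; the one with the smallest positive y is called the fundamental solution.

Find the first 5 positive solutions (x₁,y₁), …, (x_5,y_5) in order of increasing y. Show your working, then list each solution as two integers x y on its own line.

√315 = [17; 1,2,1,34, …], period ℓ=4 (even) → k=3
step 0: (17, 1)  from 17·(1,0) + (0,1)
step 1: (18, 1)  from 1·(17,1) + (1,0)
step 2: (53, 3)  from 2·(18,1) + (17,1)
step 3: (71, 4)  from 1·(53,3) + (18,1)
→ (71, 4).  Check: 71²=5041, 315·4²=5040, difference 1.
(x_2, y_2) = (71·71 + 315·4·4, 71·4 + 4·71) = (10081, 568)
(x_3, y_3) = (71·10081 + 315·4·568, 71·568 + 4·10081) = (1431431, 80652)
(x_4, y_4) = (71·1431431 + 315·4·80652, 71·80652 + 4·1431431) = (203253121, 11452016)
(x_5, y_5) = (71·203253121 + 315·4·11452016, 71·11452016 + 4·203253121) = (28860511751, 1626105620)

71 4
10081 568
1431431 80652
203253121 11452016
28860511751 1626105620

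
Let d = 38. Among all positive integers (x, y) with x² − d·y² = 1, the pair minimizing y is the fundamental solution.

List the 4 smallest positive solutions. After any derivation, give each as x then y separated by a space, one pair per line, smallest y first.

37 6
2737 444
202501 32850
14982337 2430456

d=38: √d = [6; 6,12] (ℓ=2, even), read p_1/q_1
a_0=6:  p_0=6·1+0=6,  q_0=6·0+1=1
a_1=6:  p_1=6·6+1=37,  q_1=6·1+0=6
fundamental: x₁=37, y₁=6  (since 1369 − 38·36 = 1)
(37+6√38)^2 = 2737 + 444√38
(37+6√38)^3 = 202501 + 32850√38
(37+6√38)^4 = 14982337 + 2430456√38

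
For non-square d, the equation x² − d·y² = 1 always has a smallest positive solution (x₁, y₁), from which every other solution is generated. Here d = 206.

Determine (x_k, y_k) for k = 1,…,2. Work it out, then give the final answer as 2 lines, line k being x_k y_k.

59535 4148
7088832449 493902360

d=206: √d = [14; 2,1,5,14,5,1,2,28] (ℓ=8, even), read p_7/q_7
k=0  a_k=14  p_k/q_k = 14/1
…
k=2  a_k=1  p_k/q_k = 43/3
k=3  a_k=5  p_k/q_k = 244/17
…
k=5  a_k=5  p_k/q_k = 17539/1222
k=6  a_k=1  p_k/q_k = 20998/1463
k=7  a_k=2  p_k/q_k = 59535/4148
→ (59535, 4148).  Check: 59535²=3544416225, 206·4148²=3544416224, difference 1.
n=2: (59535,4148)∘(59535,4148) = (59535·59535+206·4148·4148, 59535·4148+4148·59535) = (7088832449,493902360)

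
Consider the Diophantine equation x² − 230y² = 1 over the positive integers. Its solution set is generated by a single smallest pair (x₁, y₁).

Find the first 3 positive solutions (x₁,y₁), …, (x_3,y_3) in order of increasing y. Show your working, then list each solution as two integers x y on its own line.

91 6
16561 1092
3014011 198738

√230 → a₀=15, period (6,30); ℓ=2 even so k=1
a_0=15:  p_0=15·1+0=15,  q_0=15·0+1=1
a_1=6:  p_1=6·15+1=91,  q_1=6·1+0=6
(x₁, y₁) = (91, 6);  91² − 230·6² = 1 ✓
k=2:  x_2 = 91·91+230·6·6 = 16561,  y_2 = 91·6+6·91 = 1092
k=3:  x_3 = 91·16561+230·6·1092 = 3014011,  y_3 = 91·1092+6·16561 = 198738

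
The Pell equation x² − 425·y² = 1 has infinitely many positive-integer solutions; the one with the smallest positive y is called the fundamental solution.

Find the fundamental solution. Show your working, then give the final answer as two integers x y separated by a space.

143649 6968

√425 = [20; 1,1,1,1,1,1,40, …], period ℓ=7 (odd) → k=13
a_0=20:  p_0=20·1+0=20,  q_0=20·0+1=1
…
a_2=1:  p_2=1·21+20=41,  q_2=1·1+1=2
a_3=1:  p_3=1·41+21=62,  q_3=1·2+1=3
…
a_5=1:  p_5=1·103+62=165,  q_5=1·5+3=8
…
a_7=40:  p_7=40·268+165=10885,  q_7=40·13+8=528
a_8=1:  p_8=1·10885+268=11153,  q_8=1·528+13=541
…
a_11=1:  p_11=1·33191+22038=55229,  q_11=1·1610+1069=2679
a_12=1:  p_12=1·55229+33191=88420,  q_12=1·2679+1610=4289
a_13=1:  p_13=1·88420+55229=143649,  q_13=1·4289+2679=6968
(x₁, y₁) = (143649, 6968);  143649² − 425·6968² = 1 ✓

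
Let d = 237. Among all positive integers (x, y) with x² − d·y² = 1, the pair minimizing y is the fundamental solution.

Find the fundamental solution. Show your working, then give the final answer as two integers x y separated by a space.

[15; 2,1,1,7,10,7,1,1,2,30] for √237; ℓ=10 ⇒ convergent index 9
a_0=15:  p_0=15·1+0=15,  q_0=15·0+1=1
a_1=2:  p_1=2·15+1=31,  q_1=2·1+0=2
…
a_4=7:  p_4=7·77+46=585,  q_4=7·5+3=38
…
a_6=7:  p_6=7·5927+585=42074,  q_6=7·385+38=2733
a_7=1:  p_7=1·42074+5927=48001,  q_7=1·2733+385=3118
a_8=1:  p_8=1·48001+42074=90075,  q_8=1·3118+2733=5851
a_9=2:  p_9=2·90075+48001=228151,  q_9=2·5851+3118=14820
(x₁, y₁) = (228151, 14820);  228151² − 237·14820² = 1 ✓

228151 14820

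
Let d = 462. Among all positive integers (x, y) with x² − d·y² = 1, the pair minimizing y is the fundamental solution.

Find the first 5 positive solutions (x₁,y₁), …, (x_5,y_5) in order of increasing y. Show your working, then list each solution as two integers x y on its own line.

43 2
3697 172
317899 14790
27335617 1271768
2350545163 109357258

√462 → a₀=21, period (2,42); ℓ=2 even so k=1
step 0: (21, 1)  from 21·(1,0) + (0,1)
step 1: (43, 2)  from 2·(21,1) + (1,0)
→ (43, 2).  Check: 43²=1849, 462·2²=1848, difference 1.
(x_2, y_2) = (43·43 + 462·2·2, 43·2 + 2·43) = (3697, 172)
(x_3, y_3) = (43·3697 + 462·2·172, 43·172 + 2·3697) = (317899, 14790)
(x_4, y_4) = (43·317899 + 462·2·14790, 43·14790 + 2·317899) = (27335617, 1271768)
(x_5, y_5) = (43·27335617 + 462·2·1271768, 43·1271768 + 2·27335617) = (2350545163, 109357258)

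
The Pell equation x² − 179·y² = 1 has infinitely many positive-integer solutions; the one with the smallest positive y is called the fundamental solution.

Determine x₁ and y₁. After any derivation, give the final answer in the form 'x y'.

4190210 313191

d=179: √d = [13; 2,1,1,1,3,…,1,2,26] (ℓ=14, even), read p_13/q_13
i=0: a=13 ⇒ p=13, q=1
…
i=9: a=3 ⇒ p=438125, q=32747
i=10: a=1 ⇒ p=575167, q=42990
…
i=12: a=1 ⇒ p=1588459, q=118727
i=13: a=2 ⇒ p=4190210, q=313191
(x₁, y₁) = (4190210, 313191);  4190210² − 179·313191² = 1 ✓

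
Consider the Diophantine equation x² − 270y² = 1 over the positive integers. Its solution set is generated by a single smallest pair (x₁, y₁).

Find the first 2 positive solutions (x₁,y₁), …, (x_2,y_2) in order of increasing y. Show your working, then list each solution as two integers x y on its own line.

5291 322
55989361 3407404

√270 → a₀=16, period (2,3,6,3,2,32); ℓ=6 even so k=5
step 0: (16, 1)  from 16·(1,0) + (0,1)
…
step 4: (2284, 139)  from 3·(723,44) + (115,7)
step 5: (5291, 322)  from 2·(2284,139) + (723,44)
→ (5291, 322).  Check: 5291²=27994681, 270·322²=27994680, difference 1.
(x_2, y_2) = (5291·5291 + 270·322·322, 5291·322 + 322·5291) = (55989361, 3407404)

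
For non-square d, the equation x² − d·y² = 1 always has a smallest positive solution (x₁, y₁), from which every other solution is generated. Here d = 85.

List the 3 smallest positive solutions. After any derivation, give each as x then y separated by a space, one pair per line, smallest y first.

285769 30996
163327842721 17715391848
93348068572789129 10125019625991228

√85 = [9; 4,1,1,4,18, …], period ℓ=5 (odd) → k=9
step 0: (9, 1)  from 9·(1,0) + (0,1)
step 1: (37, 4)  from 4·(9,1) + (1,0)
step 2: (46, 5)  from 1·(37,4) + (9,1)
…
step 8: (62739, 6805)  from 1·(34813,3776) + (27926,3029)
step 9: (285769, 30996)  from 4·(62739,6805) + (34813,3776)
fundamental: x₁=285769, y₁=30996  (since 81663921361 − 85·960752016 = 1)
(x_2, y_2) = (285769·285769 + 85·30996·30996, 285769·30996 + 30996·285769) = (163327842721, 17715391848)
(x_3, y_3) = (285769·163327842721 + 85·30996·17715391848, 285769·17715391848 + 30996·163327842721) = (93348068572789129, 10125019625991228)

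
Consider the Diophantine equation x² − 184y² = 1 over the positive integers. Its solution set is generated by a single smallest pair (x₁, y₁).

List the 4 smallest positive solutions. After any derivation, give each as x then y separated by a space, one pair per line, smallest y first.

24335 1794
1184384449 87313980
57643991108495 4249571404806
2805533046066067201 206826640184594040

[13; 1,1,3,2,1,2,1,2,3,1,1,26] for √184; ℓ=12 ⇒ convergent index 11
k=0  a_k=13  p_k/q_k = 13/1
k=1  a_k=1  p_k/q_k = 14/1
k=2  a_k=1  p_k/q_k = 27/2
k=3  a_k=3  p_k/q_k = 95/7
k=4  a_k=2  p_k/q_k = 217/16
k=5  a_k=1  p_k/q_k = 312/23
k=6  a_k=2  p_k/q_k = 841/62
k=7  a_k=1  p_k/q_k = 1153/85
k=8  a_k=2  p_k/q_k = 3147/232
k=9  a_k=3  p_k/q_k = 10594/781
k=10  a_k=1  p_k/q_k = 13741/1013
k=11  a_k=1  p_k/q_k = 24335/1794
fundamental: x₁=24335, y₁=1794  (since 592192225 − 184·3218436 = 1)
(x_2, y_2) = (24335·24335 + 184·1794·1794, 24335·1794 + 1794·24335) = (1184384449, 87313980)
(x_3, y_3) = (24335·1184384449 + 184·1794·87313980, 24335·87313980 + 1794·1184384449) = (57643991108495, 4249571404806)
(x_4, y_4) = (24335·57643991108495 + 184·1794·4249571404806, 24335·4249571404806 + 1794·57643991108495) = (2805533046066067201, 206826640184594040)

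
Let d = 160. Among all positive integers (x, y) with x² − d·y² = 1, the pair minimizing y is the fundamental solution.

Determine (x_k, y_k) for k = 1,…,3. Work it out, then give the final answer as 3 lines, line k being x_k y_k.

[12; 1,1,1,5,1,1,1,24] for √160; ℓ=8 ⇒ convergent index 7
a_0=12:  p_0=12·1+0=12,  q_0=12·0+1=1
…
a_2=1:  p_2=1·13+12=25,  q_2=1·1+1=2
a_3=1:  p_3=1·25+13=38,  q_3=1·2+1=3
…
a_5=1:  p_5=1·215+38=253,  q_5=1·17+3=20
a_6=1:  p_6=1·253+215=468,  q_6=1·20+17=37
a_7=1:  p_7=1·468+253=721,  q_7=1·37+20=57
→ (721, 57).  Check: 721²=519841, 160·57²=519840, difference 1.
n=2: (721,57)∘(721,57) = (721·721+160·57·57, 721·57+57·721) = (1039681,82194)
n=3: (1039681,82194)∘(721,57) = (721·1039681+160·57·82194, 721·82194+57·1039681) = (1499219281,118523691)

721 57
1039681 82194
1499219281 118523691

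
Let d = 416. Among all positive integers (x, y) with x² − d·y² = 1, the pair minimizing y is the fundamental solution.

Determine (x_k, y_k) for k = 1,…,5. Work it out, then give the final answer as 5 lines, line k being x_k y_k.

5201 255
54100801 2652510
562756526801 27591408765
5853793337683201 287005831321020
60891157735824130001 2985434629809841275

√416 = [20; 2,1,1,9,1,1,2,40, …], period ℓ=8 (even) → k=7
i=0: a=20 ⇒ p=20, q=1
…
i=6: a=1 ⇒ p=2060, q=101
i=7: a=2 ⇒ p=5201, q=255
(x₁, y₁) = (5201, 255);  5201² − 416·255² = 1 ✓
k=2:  x_2 = 5201·5201+416·255·255 = 54100801,  y_2 = 5201·255+255·5201 = 2652510
k=3:  x_3 = 5201·54100801+416·255·2652510 = 562756526801,  y_3 = 5201·2652510+255·54100801 = 27591408765
k=4:  x_4 = 5201·562756526801+416·255·27591408765 = 5853793337683201,  y_4 = 5201·27591408765+255·562756526801 = 287005831321020
k=5:  x_5 = 5201·5853793337683201+416·255·287005831321020 = 60891157735824130001,  y_5 = 5201·287005831321020+255·5853793337683201 = 2985434629809841275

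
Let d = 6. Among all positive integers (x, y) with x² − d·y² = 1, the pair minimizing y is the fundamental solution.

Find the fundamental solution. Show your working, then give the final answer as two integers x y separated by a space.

5 2

√6 = [2; 2,4, …], period ℓ=2 (even) → k=1
a_0=2:  p_0=2·1+0=2,  q_0=2·0+1=1
a_1=2:  p_1=2·2+1=5,  q_1=2·1+0=2
fundamental: x₁=5, y₁=2  (since 25 − 6·4 = 1)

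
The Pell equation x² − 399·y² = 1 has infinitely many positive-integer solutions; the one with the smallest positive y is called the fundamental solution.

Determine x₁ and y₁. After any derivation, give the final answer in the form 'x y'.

√399 = [19; 1,38, …], period ℓ=2 (even) → k=1
step 0: (19, 1)  from 19·(1,0) + (0,1)
step 1: (20, 1)  from 1·(19,1) + (1,0)
fundamental: x₁=20, y₁=1  (since 400 − 399·1 = 1)

20 1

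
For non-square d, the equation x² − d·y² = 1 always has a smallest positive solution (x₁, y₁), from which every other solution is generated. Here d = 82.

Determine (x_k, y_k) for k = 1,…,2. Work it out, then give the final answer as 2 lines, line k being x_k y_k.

163 18
53137 5868

√82 = [9; 18, …], period ℓ=1 (odd) → k=1
i=0: a=9 ⇒ p=9, q=1
i=1: a=18 ⇒ p=163, q=18
(x₁, y₁) = (163, 18);  163² − 82·18² = 1 ✓
(163+18√82)^2 = 53137 + 5868√82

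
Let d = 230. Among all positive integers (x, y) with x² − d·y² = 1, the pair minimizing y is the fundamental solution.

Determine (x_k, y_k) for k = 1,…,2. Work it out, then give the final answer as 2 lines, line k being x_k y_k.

91 6
16561 1092

[15; 6,30] for √230; ℓ=2 ⇒ convergent index 1
a_0=15:  p_0=15·1+0=15,  q_0=15·0+1=1
a_1=6:  p_1=6·15+1=91,  q_1=6·1+0=6
(x₁, y₁) = (91, 6);  91² − 230·6² = 1 ✓
n=2: (91,6)∘(91,6) = (91·91+230·6·6, 91·6+6·91) = (16561,1092)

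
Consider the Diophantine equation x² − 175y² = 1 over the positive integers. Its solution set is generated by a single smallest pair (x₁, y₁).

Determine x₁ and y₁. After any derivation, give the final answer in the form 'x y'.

√175 = [13; 4,2,1,2,4,26, …], period ℓ=6 (even) → k=5
k=0  a_k=13  p_k/q_k = 13/1
k=1  a_k=4  p_k/q_k = 53/4
…
k=4  a_k=2  p_k/q_k = 463/35
k=5  a_k=4  p_k/q_k = 2024/153
(x₁, y₁) = (2024, 153);  2024² − 175·153² = 1 ✓

2024 153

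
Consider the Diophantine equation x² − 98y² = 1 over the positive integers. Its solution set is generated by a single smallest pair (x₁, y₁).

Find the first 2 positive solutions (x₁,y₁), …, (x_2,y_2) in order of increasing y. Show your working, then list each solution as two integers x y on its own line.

[9; 1,8,1,18] for √98; ℓ=4 ⇒ convergent index 3
k=0  a_k=9  p_k/q_k = 9/1
…
k=2  a_k=8  p_k/q_k = 89/9
k=3  a_k=1  p_k/q_k = 99/10
fundamental: x₁=99, y₁=10  (since 9801 − 98·100 = 1)
n=2: (99,10)∘(99,10) = (99·99+98·10·10, 99·10+10·99) = (19601,1980)

99 10
19601 1980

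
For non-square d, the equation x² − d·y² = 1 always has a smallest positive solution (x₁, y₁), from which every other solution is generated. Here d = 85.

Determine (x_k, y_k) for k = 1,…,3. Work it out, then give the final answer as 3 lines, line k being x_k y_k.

285769 30996
163327842721 17715391848
93348068572789129 10125019625991228

√85 → a₀=9, period (4,1,1,4,18); ℓ=5 odd so k=9
i=0: a=9 ⇒ p=9, q=1
…
i=2: a=1 ⇒ p=46, q=5
i=3: a=1 ⇒ p=83, q=9
…
i=5: a=18 ⇒ p=6887, q=747
i=6: a=4 ⇒ p=27926, q=3029
i=7: a=1 ⇒ p=34813, q=3776
i=8: a=1 ⇒ p=62739, q=6805
i=9: a=4 ⇒ p=285769, q=30996
fundamental: x₁=285769, y₁=30996  (since 81663921361 − 85·960752016 = 1)
n=2: (285769,30996)∘(285769,30996) = (285769·285769+85·30996·30996, 285769·30996+30996·285769) = (163327842721,17715391848)
n=3: (163327842721,17715391848)∘(285769,30996) = (285769·163327842721+85·30996·17715391848, 285769·17715391848+30996·163327842721) = (93348068572789129,10125019625991228)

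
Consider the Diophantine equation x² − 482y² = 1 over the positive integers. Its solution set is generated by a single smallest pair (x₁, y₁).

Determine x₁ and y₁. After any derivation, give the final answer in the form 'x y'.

483 22

d=482: √d = [21; 1,20,1,42] (ℓ=4, even), read p_3/q_3
a_0=21:  p_0=21·1+0=21,  q_0=21·0+1=1
a_1=1:  p_1=1·21+1=22,  q_1=1·1+0=1
a_2=20:  p_2=20·22+21=461,  q_2=20·1+1=21
a_3=1:  p_3=1·461+22=483,  q_3=1·21+1=22
→ (483, 22).  Check: 483²=233289, 482·22²=233288, difference 1.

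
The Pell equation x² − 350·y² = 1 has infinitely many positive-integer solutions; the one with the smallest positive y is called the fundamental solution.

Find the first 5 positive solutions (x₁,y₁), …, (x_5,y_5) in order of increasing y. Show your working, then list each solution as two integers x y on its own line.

[18; 1,2,2,2,1,36] for √350; ℓ=6 ⇒ convergent index 5
i=0: a=18 ⇒ p=18, q=1
i=1: a=1 ⇒ p=19, q=1
i=2: a=2 ⇒ p=56, q=3
i=3: a=2 ⇒ p=131, q=7
i=4: a=2 ⇒ p=318, q=17
i=5: a=1 ⇒ p=449, q=24
(x₁, y₁) = (449, 24);  449² − 350·24² = 1 ✓
(x_2, y_2) = (449·449 + 350·24·24, 449·24 + 24·449) = (403201, 21552)
(x_3, y_3) = (449·403201 + 350·24·21552, 449·21552 + 24·403201) = (362074049, 19353672)
(x_4, y_4) = (449·362074049 + 350·24·19353672, 449·19353672 + 24·362074049) = (325142092801, 17379575904)
(x_5, y_5) = (449·325142092801 + 350·24·17379575904, 449·17379575904 + 24·325142092801) = (291977237261249, 15606839808120)

449 24
403201 21552
362074049 19353672
325142092801 17379575904
291977237261249 15606839808120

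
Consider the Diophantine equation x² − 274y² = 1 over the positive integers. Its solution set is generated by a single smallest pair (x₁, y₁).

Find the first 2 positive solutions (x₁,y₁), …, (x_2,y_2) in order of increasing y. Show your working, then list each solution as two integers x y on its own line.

3959299 239190
31352097142801 1894049455620

[16; 1,1,4,4,1,1,32] for √274; ℓ=7 ⇒ convergent index 13
a_0=16:  p_0=16·1+0=16,  q_0=16·0+1=1
a_1=1:  p_1=1·16+1=17,  q_1=1·1+0=1
a_2=1:  p_2=1·17+16=33,  q_2=1·1+1=2
a_3=4:  p_3=4·33+17=149,  q_3=4·2+1=9
…
a_5=1:  p_5=1·629+149=778,  q_5=1·38+9=47
…
a_7=32:  p_7=32·1407+778=45802,  q_7=32·85+47=2767
…
a_10=4:  p_10=4·93011+47209=419253,  q_10=4·5619+2852=25328
a_11=4:  p_11=4·419253+93011=1770023,  q_11=4·25328+5619=106931
a_12=1:  p_12=1·1770023+419253=2189276,  q_12=1·106931+25328=132259
a_13=1:  p_13=1·2189276+1770023=3959299,  q_13=1·132259+106931=239190
→ (3959299, 239190).  Check: 3959299²=15676048571401, 274·239190²=15676048571400, difference 1.
n=2: (3959299,239190)∘(3959299,239190) = (3959299·3959299+274·239190·239190, 3959299·239190+239190·3959299) = (31352097142801,1894049455620)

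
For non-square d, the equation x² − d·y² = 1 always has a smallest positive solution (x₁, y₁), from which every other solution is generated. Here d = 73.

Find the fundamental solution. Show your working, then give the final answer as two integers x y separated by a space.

√73 → a₀=8, period (1,1,5,5,1,1,16); ℓ=7 odd so k=13
k=0  a_k=8  p_k/q_k = 8/1
k=1  a_k=1  p_k/q_k = 9/1
…
k=9  a_k=1  p_k/q_k = 36406/4261
…
k=12  a_k=1  p_k/q_k = 1241008/145249
k=13  a_k=1  p_k/q_k = 2281249/267000
fundamental: x₁=2281249, y₁=267000  (since 5204097000001 − 73·71289000000 = 1)

2281249 267000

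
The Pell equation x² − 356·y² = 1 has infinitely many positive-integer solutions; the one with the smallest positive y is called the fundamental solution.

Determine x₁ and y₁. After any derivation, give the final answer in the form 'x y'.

√356 → a₀=18, period (1,6,1,1,2,…,6,1,36); ℓ=14 even so k=13
i=0: a=18 ⇒ p=18, q=1
…
i=2: a=6 ⇒ p=132, q=7
…
i=4: a=1 ⇒ p=283, q=15
i=5: a=2 ⇒ p=717, q=38
i=6: a=1 ⇒ p=1000, q=53
i=7: a=8 ⇒ p=8717, q=462
i=8: a=1 ⇒ p=9717, q=515
i=9: a=2 ⇒ p=28151, q=1492
i=10: a=1 ⇒ p=37868, q=2007
…
i=12: a=6 ⇒ p=433982, q=23001
i=13: a=1 ⇒ p=500001, q=26500
fundamental: x₁=500001, y₁=26500  (since 250001000001 − 356·702250000 = 1)

500001 26500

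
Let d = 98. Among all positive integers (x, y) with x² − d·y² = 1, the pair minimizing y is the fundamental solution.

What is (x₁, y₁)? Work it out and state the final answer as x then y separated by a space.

d=98: √d = [9; 1,8,1,18] (ℓ=4, even), read p_3/q_3
i=0: a=9 ⇒ p=9, q=1
i=1: a=1 ⇒ p=10, q=1
i=2: a=8 ⇒ p=89, q=9
i=3: a=1 ⇒ p=99, q=10
fundamental: x₁=99, y₁=10  (since 9801 − 98·100 = 1)

99 10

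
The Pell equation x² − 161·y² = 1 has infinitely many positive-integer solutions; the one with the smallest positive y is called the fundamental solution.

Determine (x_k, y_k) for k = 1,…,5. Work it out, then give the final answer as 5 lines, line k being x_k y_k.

√161 = [12; 1,2,4,1,2,1,4,2,1,24, …], period ℓ=10 (even) → k=9
k=0  a_k=12  p_k/q_k = 12/1
k=1  a_k=1  p_k/q_k = 13/1
…
k=8  a_k=2  p_k/q_k = 8108/639
k=9  a_k=1  p_k/q_k = 11775/928
→ (11775, 928).  Check: 11775²=138650625, 161·928²=138650624, difference 1.
k=2:  x_2 = 11775·11775+161·928·928 = 277301249,  y_2 = 11775·928+928·11775 = 21854400
k=3:  x_3 = 11775·277301249+161·928·21854400 = 6530444402175,  y_3 = 11775·21854400+928·277301249 = 514671119072
k=4:  x_4 = 11775·6530444402175+161·928·514671119072 = 153791965393920001,  y_4 = 11775·514671119072+928·6530444402175 = 12120504832291200
k=5:  x_5 = 11775·153791965393920001+161·928·12120504832291200 = 3621800778496371621375,  y_5 = 11775·12120504832291200+928·153791965393920001 = 285437888285786640928

11775 928
277301249 21854400
6530444402175 514671119072
153791965393920001 12120504832291200
3621800778496371621375 285437888285786640928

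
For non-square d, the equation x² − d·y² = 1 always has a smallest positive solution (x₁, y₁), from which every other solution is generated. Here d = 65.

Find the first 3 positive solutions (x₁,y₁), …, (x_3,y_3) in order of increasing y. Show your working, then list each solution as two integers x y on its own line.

129 16
33281 4128
8586369 1065008

√65 → a₀=8, period (16); ℓ=1 odd so k=1
step 0: (8, 1)  from 8·(1,0) + (0,1)
step 1: (129, 16)  from 16·(8,1) + (1,0)
→ (129, 16).  Check: 129²=16641, 65·16²=16640, difference 1.
n=2: (129,16)∘(129,16) = (129·129+65·16·16, 129·16+16·129) = (33281,4128)
n=3: (33281,4128)∘(129,16) = (129·33281+65·16·4128, 129·4128+16·33281) = (8586369,1065008)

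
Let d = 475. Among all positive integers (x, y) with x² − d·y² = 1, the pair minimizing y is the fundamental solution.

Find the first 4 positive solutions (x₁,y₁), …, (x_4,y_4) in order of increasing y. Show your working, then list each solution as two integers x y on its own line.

√475 → a₀=21, period (1,3,1,6,2,6,1,3,1,42); ℓ=10 even so k=9
k=0  a_k=21  p_k/q_k = 21/1
…
k=2  a_k=3  p_k/q_k = 87/4
…
k=6  a_k=6  p_k/q_k = 10287/472
k=7  a_k=1  p_k/q_k = 11878/545
k=8  a_k=3  p_k/q_k = 45921/2107
k=9  a_k=1  p_k/q_k = 57799/2652
fundamental: x₁=57799, y₁=2652  (since 3340724401 − 475·7033104 = 1)
k=2:  x_2 = 57799·57799+475·2652·2652 = 6681448801,  y_2 = 57799·2652+2652·57799 = 306565896
k=3:  x_3 = 57799·6681448801+475·2652·306565896 = 772362118440199,  y_3 = 57799·306565896+2652·6681448801 = 35438404443156
k=4:  x_4 = 57799·772362118440199+475·2652·35438404443156 = 89283516160768675201,  y_4 = 57799·35438404443156+2652·772362118440199 = 4096608676513381392

57799 2652
6681448801 306565896
772362118440199 35438404443156
89283516160768675201 4096608676513381392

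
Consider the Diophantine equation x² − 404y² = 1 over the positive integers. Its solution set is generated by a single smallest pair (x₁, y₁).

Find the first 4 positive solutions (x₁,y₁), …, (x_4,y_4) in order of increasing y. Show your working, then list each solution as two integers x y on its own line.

√404 = [20; 10,40, …], period ℓ=2 (even) → k=1
k=0  a_k=20  p_k/q_k = 20/1
k=1  a_k=10  p_k/q_k = 201/10
fundamental: x₁=201, y₁=10  (since 40401 − 404·100 = 1)
(201+10√404)^2 = 80801 + 4020√404
(201+10√404)^3 = 32481801 + 1616030√404
(201+10√404)^4 = 13057603201 + 649640040√404

201 10
80801 4020
32481801 1616030
13057603201 649640040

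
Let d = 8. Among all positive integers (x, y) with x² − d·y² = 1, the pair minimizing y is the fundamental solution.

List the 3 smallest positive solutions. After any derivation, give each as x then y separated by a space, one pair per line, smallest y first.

d=8: √d = [2; 1,4] (ℓ=2, even), read p_1/q_1
i=0: a=2 ⇒ p=2, q=1
i=1: a=1 ⇒ p=3, q=1
→ (3, 1).  Check: 3²=9, 8·1²=8, difference 1.
(x_2, y_2) = (3·3 + 8·1·1, 3·1 + 1·3) = (17, 6)
(x_3, y_3) = (3·17 + 8·1·6, 3·6 + 1·17) = (99, 35)

3 1
17 6
99 35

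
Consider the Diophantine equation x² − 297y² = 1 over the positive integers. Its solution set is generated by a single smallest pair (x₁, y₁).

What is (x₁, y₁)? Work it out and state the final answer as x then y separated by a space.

[17; 4,3,1,1,2,1,1,3,4,34] for √297; ℓ=10 ⇒ convergent index 9
k=0  a_k=17  p_k/q_k = 17/1
…
k=2  a_k=3  p_k/q_k = 224/13
k=3  a_k=1  p_k/q_k = 293/17
k=4  a_k=1  p_k/q_k = 517/30
k=5  a_k=2  p_k/q_k = 1327/77
k=6  a_k=1  p_k/q_k = 1844/107
…
k=8  a_k=3  p_k/q_k = 11357/659
k=9  a_k=4  p_k/q_k = 48599/2820
(x₁, y₁) = (48599, 2820);  48599² − 297·2820² = 1 ✓

48599 2820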